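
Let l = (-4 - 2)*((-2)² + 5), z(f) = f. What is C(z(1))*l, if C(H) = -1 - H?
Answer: 108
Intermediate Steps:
l = -54 (l = -6*(4 + 5) = -6*9 = -54)
C(z(1))*l = (-1 - 1*1)*(-54) = (-1 - 1)*(-54) = -2*(-54) = 108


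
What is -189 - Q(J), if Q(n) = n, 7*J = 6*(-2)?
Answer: -1311/7 ≈ -187.29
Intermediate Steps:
J = -12/7 (J = (6*(-2))/7 = (⅐)*(-12) = -12/7 ≈ -1.7143)
-189 - Q(J) = -189 - 1*(-12/7) = -189 + 12/7 = -1311/7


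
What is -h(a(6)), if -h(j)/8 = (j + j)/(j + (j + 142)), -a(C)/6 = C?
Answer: -288/35 ≈ -8.2286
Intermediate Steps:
a(C) = -6*C
h(j) = -16*j/(142 + 2*j) (h(j) = -8*(j + j)/(j + (j + 142)) = -8*2*j/(j + (142 + j)) = -8*2*j/(142 + 2*j) = -16*j/(142 + 2*j))
-h(a(6)) = -(-8)*(-6*6)/(71 - 6*6) = -(-8)*(-36)/(71 - 36) = -(-8)*(-36)/35 = -1*288/35 = -288/35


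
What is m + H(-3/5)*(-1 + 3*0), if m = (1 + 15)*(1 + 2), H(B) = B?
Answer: 243/5 ≈ 48.600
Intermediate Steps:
m = 48 (m = 16*3 = 48)
m + H(-3/5)*(-1 + 3*0) = 48 + (-3/5)*(-1 + 3*0) = 48 + (-3*1/5)*(-1 + 0) = 48 - 3/5*(-1) = 48 + 3/5 = 243/5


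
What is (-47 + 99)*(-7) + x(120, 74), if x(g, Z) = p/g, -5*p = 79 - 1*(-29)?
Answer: -18209/50 ≈ -364.18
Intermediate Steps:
p = -108/5 (p = -(79 - 1*(-29))/5 = -(79 + 29)/5 = -⅕*108 = -108/5 ≈ -21.600)
x(g, Z) = -108/(5*g)
(-47 + 99)*(-7) + x(120, 74) = (-47 + 99)*(-7) - 108/5/120 = 52*(-7) - 108/5*1/120 = -364 - 9/50 = -18209/50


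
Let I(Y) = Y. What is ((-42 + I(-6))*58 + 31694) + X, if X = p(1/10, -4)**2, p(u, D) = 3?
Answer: 28919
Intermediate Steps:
X = 9 (X = 3**2 = 9)
((-42 + I(-6))*58 + 31694) + X = ((-42 - 6)*58 + 31694) + 9 = (-48*58 + 31694) + 9 = (-2784 + 31694) + 9 = 28910 + 9 = 28919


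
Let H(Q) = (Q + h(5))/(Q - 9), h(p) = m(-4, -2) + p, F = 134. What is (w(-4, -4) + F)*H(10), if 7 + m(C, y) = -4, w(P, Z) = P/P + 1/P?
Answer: 539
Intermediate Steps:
w(P, Z) = 1 + 1/P
m(C, y) = -11 (m(C, y) = -7 - 4 = -11)
h(p) = -11 + p
H(Q) = (-6 + Q)/(-9 + Q) (H(Q) = (Q + (-11 + 5))/(Q - 9) = (Q - 6)/(-9 + Q) = (-6 + Q)/(-9 + Q))
(w(-4, -4) + F)*H(10) = ((1 - 4)/(-4) + 134)*((-6 + 10)/(-9 + 10)) = (-1/4*(-3) + 134)*(4/1) = (3/4 + 134)*(1*4) = (539/4)*4 = 539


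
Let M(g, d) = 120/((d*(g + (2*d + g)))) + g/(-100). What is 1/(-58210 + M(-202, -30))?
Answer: -2900/168803117 ≈ -1.7180e-5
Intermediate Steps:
M(g, d) = -g/100 + 120/(d*(2*d + 2*g)) (M(g, d) = 120/((d*(g + (g + 2*d)))) + g*(-1/100) = 120/((d*(2*d + 2*g))) - g/100 = 120*(1/(d*(2*d + 2*g))) - g/100 = 120/(d*(2*d + 2*g)) - g/100 = -g/100 + 120/(d*(2*d + 2*g)))
1/(-58210 + M(-202, -30)) = 1/(-58210 + (1/100)*(6000 - 1*(-30)*(-202)² - 1*(-202)*(-30)²)/(-30*(-30 - 202))) = 1/(-58210 + (1/100)*(-1/30)*(6000 - 1*(-30)*40804 - 1*(-202)*900)/(-232)) = 1/(-58210 + (1/100)*(-1/30)*(-1/232)*(6000 + 1224120 + 181800)) = 1/(-58210 + (1/100)*(-1/30)*(-1/232)*1411920) = 1/(-58210 + 5883/2900) = 1/(-168803117/2900) = -2900/168803117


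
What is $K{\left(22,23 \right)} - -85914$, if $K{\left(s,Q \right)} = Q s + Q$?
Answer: $86443$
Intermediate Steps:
$K{\left(s,Q \right)} = Q + Q s$
$K{\left(22,23 \right)} - -85914 = 23 \left(1 + 22\right) - -85914 = 23 \cdot 23 + 85914 = 529 + 85914 = 86443$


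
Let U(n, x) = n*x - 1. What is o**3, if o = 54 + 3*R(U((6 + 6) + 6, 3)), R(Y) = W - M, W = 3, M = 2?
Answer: 185193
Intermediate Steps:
U(n, x) = -1 + n*x
R(Y) = 1 (R(Y) = 3 - 1*2 = 3 - 2 = 1)
o = 57 (o = 54 + 3*1 = 54 + 3 = 57)
o**3 = 57**3 = 185193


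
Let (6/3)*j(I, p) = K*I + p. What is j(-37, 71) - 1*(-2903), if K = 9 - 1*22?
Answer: 3179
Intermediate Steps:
K = -13 (K = 9 - 22 = -13)
j(I, p) = p/2 - 13*I/2 (j(I, p) = (-13*I + p)/2 = (p - 13*I)/2 = p/2 - 13*I/2)
j(-37, 71) - 1*(-2903) = ((½)*71 - 13/2*(-37)) - 1*(-2903) = (71/2 + 481/2) + 2903 = 276 + 2903 = 3179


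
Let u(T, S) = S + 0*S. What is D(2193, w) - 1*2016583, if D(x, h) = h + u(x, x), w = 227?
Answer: -2014163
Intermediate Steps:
u(T, S) = S (u(T, S) = S + 0 = S)
D(x, h) = h + x
D(2193, w) - 1*2016583 = (227 + 2193) - 1*2016583 = 2420 - 2016583 = -2014163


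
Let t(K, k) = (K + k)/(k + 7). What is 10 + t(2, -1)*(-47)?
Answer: 13/6 ≈ 2.1667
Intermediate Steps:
t(K, k) = (K + k)/(7 + k)
10 + t(2, -1)*(-47) = 10 + ((2 - 1)/(7 - 1))*(-47) = 10 + (1/6)*(-47) = 10 - 47/6 = 13/6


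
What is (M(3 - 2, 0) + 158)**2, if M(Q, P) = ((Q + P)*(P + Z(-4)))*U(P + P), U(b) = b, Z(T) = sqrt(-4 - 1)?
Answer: 24964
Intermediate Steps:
Z(T) = I*sqrt(5) (Z(T) = sqrt(-5) = I*sqrt(5))
M(Q, P) = 2*P*(P + Q)*(P + I*sqrt(5)) (M(Q, P) = ((Q + P)*(P + I*sqrt(5)))*(P + P) = ((P + Q)*(P + I*sqrt(5)))*(2*P) = 2*P*(P + Q)*(P + I*sqrt(5)))
(M(3 - 2, 0) + 158)**2 = (2*0*(0**2 + 0*(3 - 2) + I*0*sqrt(5) + I*(3 - 2)*sqrt(5)) + 158)**2 = (2*0*(0 + 0*1 + 0 + I*1*sqrt(5)) + 158)**2 = (2*0*(0 + 0 + 0 + I*sqrt(5)) + 158)**2 = (2*0*(I*sqrt(5)) + 158)**2 = (0 + 158)**2 = 158**2 = 24964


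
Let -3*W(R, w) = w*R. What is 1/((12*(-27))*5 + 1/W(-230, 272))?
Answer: -62560/101347197 ≈ -0.00061728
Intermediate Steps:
W(R, w) = -R*w/3 (W(R, w) = -w*R/3 = -R*w/3)
1/((12*(-27))*5 + 1/W(-230, 272)) = 1/((12*(-27))*5 + 1/(-⅓*(-230)*272)) = 1/(-324*5 + 1/(62560/3)) = 1/(-1620 + 3/62560) = 1/(-101347197/62560) = -62560/101347197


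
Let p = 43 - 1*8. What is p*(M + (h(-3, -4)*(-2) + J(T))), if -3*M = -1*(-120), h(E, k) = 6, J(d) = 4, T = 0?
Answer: -1680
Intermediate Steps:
M = -40 (M = -(-1)*(-120)/3 = -⅓*120 = -40)
p = 35 (p = 43 - 8 = 35)
p*(M + (h(-3, -4)*(-2) + J(T))) = 35*(-40 + (6*(-2) + 4)) = 35*(-40 + (-12 + 4)) = 35*(-40 - 8) = 35*(-48) = -1680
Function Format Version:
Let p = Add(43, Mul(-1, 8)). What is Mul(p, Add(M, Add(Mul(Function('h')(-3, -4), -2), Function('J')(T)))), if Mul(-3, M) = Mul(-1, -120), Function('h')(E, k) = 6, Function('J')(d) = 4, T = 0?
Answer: -1680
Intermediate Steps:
M = -40 (M = Mul(Rational(-1, 3), Mul(-1, -120)) = Mul(Rational(-1, 3), 120) = -40)
p = 35 (p = Add(43, -8) = 35)
Mul(p, Add(M, Add(Mul(Function('h')(-3, -4), -2), Function('J')(T)))) = Mul(35, Add(-40, Add(Mul(6, -2), 4))) = Mul(35, Add(-40, Add(-12, 4))) = Mul(35, Add(-40, -8)) = Mul(35, -48) = -1680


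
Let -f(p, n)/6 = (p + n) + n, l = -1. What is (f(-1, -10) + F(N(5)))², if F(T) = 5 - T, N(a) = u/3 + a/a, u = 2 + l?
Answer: 151321/9 ≈ 16813.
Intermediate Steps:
f(p, n) = -12*n - 6*p (f(p, n) = -6*((p + n) + n) = -6*((n + p) + n) = -6*(p + 2*n) = -12*n - 6*p)
u = 1 (u = 2 - 1 = 1)
N(a) = 4/3 (N(a) = 1/3 + a/a = 1*(⅓) + 1 = ⅓ + 1 = 4/3)
(f(-1, -10) + F(N(5)))² = ((-12*(-10) - 6*(-1)) + (5 - 1*4/3))² = ((120 + 6) + (5 - 4/3))² = (126 + 11/3)² = (389/3)² = 151321/9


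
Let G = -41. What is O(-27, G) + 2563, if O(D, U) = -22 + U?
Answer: 2500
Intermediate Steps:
O(-27, G) + 2563 = (-22 - 41) + 2563 = -63 + 2563 = 2500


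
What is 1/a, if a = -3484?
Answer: -1/3484 ≈ -0.00028703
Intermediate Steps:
1/a = 1/(-3484) = -1/3484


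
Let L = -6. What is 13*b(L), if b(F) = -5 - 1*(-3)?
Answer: -26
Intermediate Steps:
b(F) = -2 (b(F) = -5 + 3 = -2)
13*b(L) = 13*(-2) = -26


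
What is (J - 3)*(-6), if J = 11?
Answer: -48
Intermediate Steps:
(J - 3)*(-6) = (11 - 3)*(-6) = 8*(-6) = -48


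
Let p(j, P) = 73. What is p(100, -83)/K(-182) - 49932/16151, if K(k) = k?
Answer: -10266647/2939482 ≈ -3.4927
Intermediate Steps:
p(100, -83)/K(-182) - 49932/16151 = 73/(-182) - 49932/16151 = 73*(-1/182) - 49932*1/16151 = -73/182 - 49932/16151 = -10266647/2939482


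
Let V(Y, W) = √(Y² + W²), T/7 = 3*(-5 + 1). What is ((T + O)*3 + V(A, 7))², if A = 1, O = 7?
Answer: 53411 - 2310*√2 ≈ 50144.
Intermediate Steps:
T = -84 (T = 7*(3*(-5 + 1)) = 7*(3*(-4)) = 7*(-12) = -84)
V(Y, W) = √(W² + Y²)
((T + O)*3 + V(A, 7))² = ((-84 + 7)*3 + √(7² + 1²))² = (-77*3 + √(49 + 1))² = (-231 + √50)² = (-231 + 5*√2)²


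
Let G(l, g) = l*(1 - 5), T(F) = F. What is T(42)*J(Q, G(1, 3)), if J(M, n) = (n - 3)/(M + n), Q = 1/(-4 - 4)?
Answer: 784/11 ≈ 71.273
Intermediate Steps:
Q = -⅛ (Q = 1/(-8) = -⅛ ≈ -0.12500)
G(l, g) = -4*l (G(l, g) = l*(-4) = -4*l)
J(M, n) = (-3 + n)/(M + n)
T(42)*J(Q, G(1, 3)) = 42*((-3 - 4*1)/(-⅛ - 4*1)) = 42*((-3 - 4)/(-⅛ - 4)) = 42*(-7/(-33/8)) = 42*(-8/33*(-7)) = 42*(56/33) = 784/11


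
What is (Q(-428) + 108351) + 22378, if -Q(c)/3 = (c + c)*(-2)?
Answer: 125593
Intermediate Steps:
Q(c) = 12*c (Q(c) = -3*(c + c)*(-2) = -3*2*c*(-2) = -(-12)*c = 12*c)
(Q(-428) + 108351) + 22378 = (12*(-428) + 108351) + 22378 = (-5136 + 108351) + 22378 = 103215 + 22378 = 125593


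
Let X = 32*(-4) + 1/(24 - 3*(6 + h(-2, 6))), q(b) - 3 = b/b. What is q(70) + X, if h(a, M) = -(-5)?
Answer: -1117/9 ≈ -124.11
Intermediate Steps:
h(a, M) = 5 (h(a, M) = -1*(-5) = 5)
q(b) = 4 (q(b) = 3 + b/b = 3 + 1 = 4)
X = -1153/9 (X = 32*(-4) + 1/(24 - 3*(6 + 5)) = -128 + 1/(24 - 3*11) = -128 + 1/(24 - 33) = -128 + 1/(-9) = -128 - 1/9 = -1153/9 ≈ -128.11)
q(70) + X = 4 - 1153/9 = -1117/9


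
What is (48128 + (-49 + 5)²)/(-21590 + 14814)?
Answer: -894/121 ≈ -7.3884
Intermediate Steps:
(48128 + (-49 + 5)²)/(-21590 + 14814) = (48128 + (-44)²)/(-6776) = (48128 + 1936)*(-1/6776) = 50064*(-1/6776) = -894/121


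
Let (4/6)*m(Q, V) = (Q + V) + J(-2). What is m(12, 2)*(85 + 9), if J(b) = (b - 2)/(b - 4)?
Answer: 2068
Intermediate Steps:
J(b) = (-2 + b)/(-4 + b)
m(Q, V) = 1 + 3*Q/2 + 3*V/2 (m(Q, V) = 3*((Q + V) + (-2 - 2)/(-4 - 2))/2 = 3*((Q + V) - 4/(-6))/2 = 3*((Q + V) - ⅙*(-4))/2 = 3*((Q + V) + ⅔)/2 = 3*(⅔ + Q + V)/2 = 1 + 3*Q/2 + 3*V/2)
m(12, 2)*(85 + 9) = (1 + (3/2)*12 + (3/2)*2)*(85 + 9) = (1 + 18 + 3)*94 = 22*94 = 2068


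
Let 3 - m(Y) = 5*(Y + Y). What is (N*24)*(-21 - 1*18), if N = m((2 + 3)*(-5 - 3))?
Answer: -377208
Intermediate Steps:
m(Y) = 3 - 10*Y (m(Y) = 3 - 5*(Y + Y) = 3 - 5*2*Y = 3 - 10*Y)
N = 403 (N = 3 - 10*(2 + 3)*(-5 - 3) = 3 - 50*(-8) = 3 - 10*(-40) = 3 + 400 = 403)
(N*24)*(-21 - 1*18) = (403*24)*(-21 - 1*18) = 9672*(-21 - 18) = 9672*(-39) = -377208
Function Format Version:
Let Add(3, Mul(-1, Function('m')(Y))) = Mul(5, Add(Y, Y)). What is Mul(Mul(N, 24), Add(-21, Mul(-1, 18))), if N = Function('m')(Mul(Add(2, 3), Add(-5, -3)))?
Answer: -377208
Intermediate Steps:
Function('m')(Y) = Add(3, Mul(-10, Y)) (Function('m')(Y) = Add(3, Mul(-1, Mul(5, Add(Y, Y)))) = Add(3, Mul(-1, Mul(5, Mul(2, Y)))) = Add(3, Mul(-1, Mul(10, Y))) = Add(3, Mul(-10, Y)))
N = 403 (N = Add(3, Mul(-10, Mul(Add(2, 3), Add(-5, -3)))) = Add(3, Mul(-10, Mul(5, -8))) = Add(3, Mul(-10, -40)) = Add(3, 400) = 403)
Mul(Mul(N, 24), Add(-21, Mul(-1, 18))) = Mul(Mul(403, 24), Add(-21, Mul(-1, 18))) = Mul(9672, Add(-21, -18)) = Mul(9672, -39) = -377208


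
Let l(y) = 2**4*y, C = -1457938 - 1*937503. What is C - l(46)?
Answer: -2396177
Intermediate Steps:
C = -2395441 (C = -1457938 - 937503 = -2395441)
l(y) = 16*y
C - l(46) = -2395441 - 16*46 = -2395441 - 1*736 = -2395441 - 736 = -2396177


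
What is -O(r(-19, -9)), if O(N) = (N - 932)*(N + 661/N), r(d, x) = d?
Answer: -971922/19 ≈ -51154.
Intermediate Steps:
O(N) = (-932 + N)*(N + 661/N)
-O(r(-19, -9)) = -(661 + (-19)² - 616052/(-19) - 932*(-19)) = -(661 + 361 - 616052*(-1/19) + 17708) = -(661 + 361 + 616052/19 + 17708) = -1*971922/19 = -971922/19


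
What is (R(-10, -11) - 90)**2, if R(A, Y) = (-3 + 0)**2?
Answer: 6561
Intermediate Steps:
R(A, Y) = 9 (R(A, Y) = (-3)**2 = 9)
(R(-10, -11) - 90)**2 = (9 - 90)**2 = (-81)**2 = 6561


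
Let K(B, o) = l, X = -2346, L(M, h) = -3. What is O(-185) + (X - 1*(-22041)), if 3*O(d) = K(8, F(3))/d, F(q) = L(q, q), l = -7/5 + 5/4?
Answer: 72871501/3700 ≈ 19695.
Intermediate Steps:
l = -3/20 (l = -7*⅕ + 5*(¼) = -7/5 + 5/4 = -3/20 ≈ -0.15000)
F(q) = -3
K(B, o) = -3/20
O(d) = -1/(20*d) (O(d) = (-3/(20*d))/3 = -1/(20*d))
O(-185) + (X - 1*(-22041)) = -1/20/(-185) + (-2346 - 1*(-22041)) = -1/20*(-1/185) + (-2346 + 22041) = 1/3700 + 19695 = 72871501/3700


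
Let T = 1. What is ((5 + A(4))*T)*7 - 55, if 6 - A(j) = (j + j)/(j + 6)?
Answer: 82/5 ≈ 16.400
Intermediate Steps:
A(j) = 6 - 2*j/(6 + j) (A(j) = 6 - (j + j)/(j + 6) = 6 - 2*j/(6 + j))
((5 + A(4))*T)*7 - 55 = ((5 + 4*(9 + 4)/(6 + 4))*1)*7 - 55 = ((5 + 4*13/10)*1)*7 - 55 = ((5 + 4*(⅒)*13)*1)*7 - 55 = ((5 + 26/5)*1)*7 - 55 = ((51/5)*1)*7 - 55 = (51/5)*7 - 55 = 357/5 - 55 = 82/5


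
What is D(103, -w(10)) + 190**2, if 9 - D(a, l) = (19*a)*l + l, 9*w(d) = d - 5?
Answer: 334771/9 ≈ 37197.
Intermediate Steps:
w(d) = -5/9 + d/9 (w(d) = (d - 5)/9 = (-5 + d)/9 = -5/9 + d/9)
D(a, l) = 9 - l - 19*a*l (D(a, l) = 9 - ((19*a)*l + l) = 9 - (19*a*l + l) = 9 - (l + 19*a*l) = 9 + (-l - 19*a*l) = 9 - l - 19*a*l)
D(103, -w(10)) + 190**2 = (9 - (-1)*(-5/9 + (1/9)*10) - 19*103*(-(-5/9 + (1/9)*10))) + 190**2 = (9 - (-1)*(-5/9 + 10/9) - 19*103*(-(-5/9 + 10/9))) + 36100 = (9 - (-1)*5/9 - 19*103*(-1*5/9)) + 36100 = (9 - 1*(-5/9) - 19*103*(-5/9)) + 36100 = (9 + 5/9 + 9785/9) + 36100 = 9871/9 + 36100 = 334771/9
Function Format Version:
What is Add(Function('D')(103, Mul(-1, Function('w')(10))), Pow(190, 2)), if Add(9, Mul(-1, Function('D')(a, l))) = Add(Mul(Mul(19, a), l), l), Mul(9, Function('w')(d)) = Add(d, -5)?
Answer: Rational(334771, 9) ≈ 37197.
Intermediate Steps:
Function('w')(d) = Add(Rational(-5, 9), Mul(Rational(1, 9), d)) (Function('w')(d) = Mul(Rational(1, 9), Add(d, -5)) = Mul(Rational(1, 9), Add(-5, d)) = Add(Rational(-5, 9), Mul(Rational(1, 9), d)))
Function('D')(a, l) = Add(9, Mul(-1, l), Mul(-19, a, l)) (Function('D')(a, l) = Add(9, Mul(-1, Add(Mul(Mul(19, a), l), l))) = Add(9, Mul(-1, Add(Mul(19, a, l), l))) = Add(9, Mul(-1, Add(l, Mul(19, a, l)))) = Add(9, Add(Mul(-1, l), Mul(-19, a, l))) = Add(9, Mul(-1, l), Mul(-19, a, l)))
Add(Function('D')(103, Mul(-1, Function('w')(10))), Pow(190, 2)) = Add(Add(9, Mul(-1, Mul(-1, Add(Rational(-5, 9), Mul(Rational(1, 9), 10)))), Mul(-19, 103, Mul(-1, Add(Rational(-5, 9), Mul(Rational(1, 9), 10))))), Pow(190, 2)) = Add(Add(9, Mul(-1, Mul(-1, Add(Rational(-5, 9), Rational(10, 9)))), Mul(-19, 103, Mul(-1, Add(Rational(-5, 9), Rational(10, 9))))), 36100) = Add(Add(9, Mul(-1, Mul(-1, Rational(5, 9))), Mul(-19, 103, Mul(-1, Rational(5, 9)))), 36100) = Add(Add(9, Mul(-1, Rational(-5, 9)), Mul(-19, 103, Rational(-5, 9))), 36100) = Add(Add(9, Rational(5, 9), Rational(9785, 9)), 36100) = Add(Rational(9871, 9), 36100) = Rational(334771, 9)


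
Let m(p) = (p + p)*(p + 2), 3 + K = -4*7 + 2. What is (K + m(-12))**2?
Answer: 44521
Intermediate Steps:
K = -29 (K = -3 + (-4*7 + 2) = -3 + (-28 + 2) = -3 - 26 = -29)
m(p) = 2*p*(2 + p) (m(p) = (2*p)*(2 + p) = 2*p*(2 + p))
(K + m(-12))**2 = (-29 + 2*(-12)*(2 - 12))**2 = (-29 + 2*(-12)*(-10))**2 = (-29 + 240)**2 = 211**2 = 44521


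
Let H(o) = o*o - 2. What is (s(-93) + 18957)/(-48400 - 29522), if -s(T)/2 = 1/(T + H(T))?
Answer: -40539544/166636197 ≈ -0.24328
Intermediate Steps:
H(o) = -2 + o² (H(o) = o² - 2 = -2 + o²)
s(T) = -2/(-2 + T + T²) (s(T) = -2/(T + (-2 + T²)) = -2/(-2 + T + T²))
(s(-93) + 18957)/(-48400 - 29522) = (-2/(-2 - 93 + (-93)²) + 18957)/(-48400 - 29522) = (-2/(-2 - 93 + 8649) + 18957)/(-77922) = (-2/8554 + 18957)*(-1/77922) = (-2*1/8554 + 18957)*(-1/77922) = (-1/4277 + 18957)*(-1/77922) = (81079088/4277)*(-1/77922) = -40539544/166636197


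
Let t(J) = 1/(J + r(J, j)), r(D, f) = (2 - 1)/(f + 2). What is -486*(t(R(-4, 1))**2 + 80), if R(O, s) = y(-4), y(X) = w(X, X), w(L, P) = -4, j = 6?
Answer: -37394784/961 ≈ -38912.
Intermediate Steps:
r(D, f) = 1/(2 + f)
y(X) = -4
R(O, s) = -4
t(J) = 1/(1/8 + J) (t(J) = 1/(J + 1/(2 + 6)) = 1/(J + 1/8) = 1/(1/8 + J))
-486*(t(R(-4, 1))**2 + 80) = -486*((8/(1 + 8*(-4)))**2 + 80) = -486*((8/(1 - 32))**2 + 80) = -486*((8/(-31))**2 + 80) = -486*((8*(-1/31))**2 + 80) = -486*((-8/31)**2 + 80) = -486*(64/961 + 80) = -486*76944/961 = -37394784/961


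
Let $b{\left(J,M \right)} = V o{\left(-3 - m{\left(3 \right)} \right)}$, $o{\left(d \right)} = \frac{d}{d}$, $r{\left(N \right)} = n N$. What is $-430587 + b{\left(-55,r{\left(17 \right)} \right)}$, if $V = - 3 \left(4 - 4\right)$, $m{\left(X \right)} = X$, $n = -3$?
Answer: $-430587$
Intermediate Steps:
$r{\left(N \right)} = - 3 N$
$o{\left(d \right)} = 1$
$V = 0$ ($V = \left(-3\right) 0 = 0$)
$b{\left(J,M \right)} = 0$ ($b{\left(J,M \right)} = 0 \cdot 1 = 0$)
$-430587 + b{\left(-55,r{\left(17 \right)} \right)} = -430587 + 0 = -430587$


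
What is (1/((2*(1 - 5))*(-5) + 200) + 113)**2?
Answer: 735548641/57600 ≈ 12770.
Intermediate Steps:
(1/((2*(1 - 5))*(-5) + 200) + 113)**2 = (1/((2*(-4))*(-5) + 200) + 113)**2 = (1/(-8*(-5) + 200) + 113)**2 = (1/(40 + 200) + 113)**2 = (1/240 + 113)**2 = (27121/240)**2 = 735548641/57600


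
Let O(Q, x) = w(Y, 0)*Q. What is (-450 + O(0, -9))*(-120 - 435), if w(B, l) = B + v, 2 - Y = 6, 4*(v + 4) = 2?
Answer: 249750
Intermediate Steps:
v = -7/2 (v = -4 + (¼)*2 = -4 + ½ = -7/2 ≈ -3.5000)
Y = -4 (Y = 2 - 1*6 = 2 - 6 = -4)
w(B, l) = -7/2 + B (w(B, l) = B - 7/2 = -7/2 + B)
O(Q, x) = -15*Q/2 (O(Q, x) = (-7/2 - 4)*Q = -15*Q/2)
(-450 + O(0, -9))*(-120 - 435) = (-450 - 15/2*0)*(-120 - 435) = (-450 + 0)*(-555) = -450*(-555) = 249750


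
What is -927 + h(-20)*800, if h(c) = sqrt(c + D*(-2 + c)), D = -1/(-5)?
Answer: -927 + 160*I*sqrt(610) ≈ -927.0 + 3951.7*I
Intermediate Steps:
D = 1/5 (D = -1*(-1/5) = 1/5 ≈ 0.20000)
h(c) = sqrt(-2/5 + 6*c/5) (h(c) = sqrt(c + (-2 + c)/5) = sqrt(c + (-2/5 + c/5)) = sqrt(-2/5 + 6*c/5))
-927 + h(-20)*800 = -927 + (sqrt(-10 + 30*(-20))/5)*800 = -927 + (sqrt(-10 - 600)/5)*800 = -927 + (sqrt(-610)/5)*800 = -927 + ((I*sqrt(610))/5)*800 = -927 + (I*sqrt(610)/5)*800 = -927 + 160*I*sqrt(610)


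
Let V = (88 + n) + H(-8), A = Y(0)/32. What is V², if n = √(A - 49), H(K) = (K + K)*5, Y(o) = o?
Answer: 15 + 112*I ≈ 15.0 + 112.0*I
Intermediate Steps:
H(K) = 10*K (H(K) = (2*K)*5 = 10*K)
A = 0 (A = 0/32 = 0*(1/32) = 0)
n = 7*I (n = √(0 - 49) = √(-49) = 7*I ≈ 7.0*I)
V = 8 + 7*I (V = (88 + 7*I) + 10*(-8) = (88 + 7*I) - 80 = 8 + 7*I ≈ 8.0 + 7.0*I)
V² = (8 + 7*I)²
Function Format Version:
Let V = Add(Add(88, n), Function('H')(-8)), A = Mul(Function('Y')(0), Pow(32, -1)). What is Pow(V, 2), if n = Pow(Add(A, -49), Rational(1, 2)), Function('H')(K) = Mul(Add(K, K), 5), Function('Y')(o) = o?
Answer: Add(15, Mul(112, I)) ≈ Add(15.000, Mul(112.00, I))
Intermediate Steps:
Function('H')(K) = Mul(10, K) (Function('H')(K) = Mul(Mul(2, K), 5) = Mul(10, K))
A = 0 (A = Mul(0, Pow(32, -1)) = Mul(0, Rational(1, 32)) = 0)
n = Mul(7, I) (n = Pow(Add(0, -49), Rational(1, 2)) = Pow(-49, Rational(1, 2)) = Mul(7, I) ≈ Mul(7.0000, I))
V = Add(8, Mul(7, I)) (V = Add(Add(88, Mul(7, I)), Mul(10, -8)) = Add(Add(88, Mul(7, I)), -80) = Add(8, Mul(7, I)) ≈ Add(8.0000, Mul(7.0000, I)))
Pow(V, 2) = Pow(Add(8, Mul(7, I)), 2)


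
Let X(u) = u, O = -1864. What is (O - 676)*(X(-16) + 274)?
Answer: -655320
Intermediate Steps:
(O - 676)*(X(-16) + 274) = (-1864 - 676)*(-16 + 274) = -2540*258 = -655320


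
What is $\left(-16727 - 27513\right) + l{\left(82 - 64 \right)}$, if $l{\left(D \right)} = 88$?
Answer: $-44152$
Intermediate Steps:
$\left(-16727 - 27513\right) + l{\left(82 - 64 \right)} = \left(-16727 - 27513\right) + 88 = -44240 + 88 = -44152$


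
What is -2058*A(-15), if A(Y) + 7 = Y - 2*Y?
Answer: -16464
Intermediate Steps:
A(Y) = -7 - Y (A(Y) = -7 + (Y - 2*Y) = -7 - Y)
-2058*A(-15) = -2058*(-7 - 1*(-15)) = -2058*(-7 + 15) = -2058*8 = -16464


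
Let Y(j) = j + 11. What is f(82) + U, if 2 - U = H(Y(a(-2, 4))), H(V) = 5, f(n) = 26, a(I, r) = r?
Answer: 23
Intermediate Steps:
Y(j) = 11 + j
U = -3 (U = 2 - 1*5 = 2 - 5 = -3)
f(82) + U = 26 - 3 = 23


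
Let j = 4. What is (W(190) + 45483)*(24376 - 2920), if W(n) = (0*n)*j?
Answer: 975883248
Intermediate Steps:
W(n) = 0 (W(n) = (0*n)*4 = 0*4 = 0)
(W(190) + 45483)*(24376 - 2920) = (0 + 45483)*(24376 - 2920) = 45483*21456 = 975883248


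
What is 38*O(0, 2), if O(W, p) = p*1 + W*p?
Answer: 76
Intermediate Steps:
O(W, p) = p + W*p
38*O(0, 2) = 38*(2*(1 + 0)) = 38*(2*1) = 38*2 = 76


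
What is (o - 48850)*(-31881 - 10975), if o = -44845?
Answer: 4015392920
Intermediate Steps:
(o - 48850)*(-31881 - 10975) = (-44845 - 48850)*(-31881 - 10975) = -93695*(-42856) = 4015392920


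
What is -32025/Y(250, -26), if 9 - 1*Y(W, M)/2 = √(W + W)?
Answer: 288225/838 + 160125*√5/419 ≈ 1198.5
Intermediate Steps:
Y(W, M) = 18 - 2*√2*√W (Y(W, M) = 18 - 2*√(W + W) = 18 - 2*√2*√W)
-32025/Y(250, -26) = -32025/(18 - 2*√2*√250) = -32025/(18 - 2*√2*5*√10) = -32025/(18 - 20*√5)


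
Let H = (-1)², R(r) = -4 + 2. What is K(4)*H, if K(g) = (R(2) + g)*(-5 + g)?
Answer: -2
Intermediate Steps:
R(r) = -2
K(g) = (-5 + g)*(-2 + g) (K(g) = (-2 + g)*(-5 + g) = (-5 + g)*(-2 + g))
H = 1
K(4)*H = (10 + 4² - 7*4)*1 = (10 + 16 - 28)*1 = -2*1 = -2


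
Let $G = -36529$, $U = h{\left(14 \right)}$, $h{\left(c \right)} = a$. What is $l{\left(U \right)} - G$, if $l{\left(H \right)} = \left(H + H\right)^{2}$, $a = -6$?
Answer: $36673$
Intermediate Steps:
$h{\left(c \right)} = -6$
$U = -6$
$l{\left(H \right)} = 4 H^{2}$ ($l{\left(H \right)} = \left(2 H\right)^{2} = 4 H^{2}$)
$l{\left(U \right)} - G = 4 \left(-6\right)^{2} - -36529 = 4 \cdot 36 + 36529 = 144 + 36529 = 36673$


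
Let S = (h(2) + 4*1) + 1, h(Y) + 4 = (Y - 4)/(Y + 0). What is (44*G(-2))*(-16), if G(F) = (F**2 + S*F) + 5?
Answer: -6336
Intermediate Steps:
h(Y) = -4 + (-4 + Y)/Y (h(Y) = -4 + (Y - 4)/(Y + 0) = -4 + (-4 + Y)/Y)
S = 0 (S = ((-3 - 4/2) + 4*1) + 1 = ((-3 - 4*1/2) + 4) + 1 = ((-3 - 2) + 4) + 1 = (-5 + 4) + 1 = -1 + 1 = 0)
G(F) = 5 + F**2 (G(F) = (F**2 + 0*F) + 5 = (F**2 + 0) + 5 = F**2 + 5 = 5 + F**2)
(44*G(-2))*(-16) = (44*(5 + (-2)**2))*(-16) = (44*(5 + 4))*(-16) = (44*9)*(-16) = 396*(-16) = -6336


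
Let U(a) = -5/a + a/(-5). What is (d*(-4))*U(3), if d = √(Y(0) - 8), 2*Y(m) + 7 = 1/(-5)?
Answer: 136*I*√290/75 ≈ 30.88*I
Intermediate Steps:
Y(m) = -18/5 (Y(m) = -7/2 + (1/(-5))/2 = -7/2 + (1*(-⅕))/2 = -7/2 + (½)*(-⅕) = -7/2 - ⅒ = -18/5)
d = I*√290/5 (d = √(-18/5 - 8) = √(-58/5) = I*√290/5 ≈ 3.4059*I)
U(a) = -5/a - a/5 (U(a) = -5/a + a*(-⅕) = -5/a - a/5)
(d*(-4))*U(3) = ((I*√290/5)*(-4))*(-5/3 - ⅕*3) = (-4*I*√290/5)*(-5*⅓ - ⅗) = (-4*I*√290/5)*(-5/3 - ⅗) = -4*I*√290/5*(-34/15) = 136*I*√290/75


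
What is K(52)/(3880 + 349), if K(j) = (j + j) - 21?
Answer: 83/4229 ≈ 0.019626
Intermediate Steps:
K(j) = -21 + 2*j (K(j) = 2*j - 21 = -21 + 2*j)
K(52)/(3880 + 349) = (-21 + 2*52)/(3880 + 349) = (-21 + 104)/4229 = 83*(1/4229) = 83/4229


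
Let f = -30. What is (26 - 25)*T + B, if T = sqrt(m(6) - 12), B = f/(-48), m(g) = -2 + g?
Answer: 5/8 + 2*I*sqrt(2) ≈ 0.625 + 2.8284*I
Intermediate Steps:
B = 5/8 (B = -30/(-48) = -30*(-1/48) = 5/8 ≈ 0.62500)
T = 2*I*sqrt(2) (T = sqrt((-2 + 6) - 12) = sqrt(4 - 12) = sqrt(-8) = 2*I*sqrt(2) ≈ 2.8284*I)
(26 - 25)*T + B = (26 - 25)*(2*I*sqrt(2)) + 5/8 = 1*(2*I*sqrt(2)) + 5/8 = 2*I*sqrt(2) + 5/8 = 5/8 + 2*I*sqrt(2)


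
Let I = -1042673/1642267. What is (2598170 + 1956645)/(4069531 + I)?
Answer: 7480222365605/6683255424104 ≈ 1.1192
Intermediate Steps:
I = -1042673/1642267 (I = -1042673*1/1642267 = -1042673/1642267 ≈ -0.63490)
(2598170 + 1956645)/(4069531 + I) = (2598170 + 1956645)/(4069531 - 1042673/1642267) = 4554815/(6683255424104/1642267) = 4554815*(1642267/6683255424104) = 7480222365605/6683255424104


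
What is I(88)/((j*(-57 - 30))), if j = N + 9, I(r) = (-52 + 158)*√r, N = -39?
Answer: 106*√22/1305 ≈ 0.38098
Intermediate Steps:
I(r) = 106*√r
j = -30 (j = -39 + 9 = -30)
I(88)/((j*(-57 - 30))) = (106*√88)/((-30*(-57 - 30))) = (106*(2*√22))/((-30*(-87))) = (212*√22)/2610 = (212*√22)*(1/2610) = 106*√22/1305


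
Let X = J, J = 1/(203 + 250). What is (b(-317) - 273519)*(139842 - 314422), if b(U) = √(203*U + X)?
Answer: 47750947020 - 174580*I*√13205403906/453 ≈ 4.7751e+10 - 4.4287e+7*I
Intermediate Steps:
J = 1/453 ≈ 0.0022075
X = 1/453 ≈ 0.0022075
b(U) = √(1/453 + 203*U) (b(U) = √(203*U + 1/453) = √(1/453 + 203*U))
(b(-317) - 273519)*(139842 - 314422) = (√(453 + 41657427*(-317))/453 - 273519)*(139842 - 314422) = (√(453 - 13205404359)/453 - 273519)*(-174580) = (√(-13205403906)/453 - 273519)*(-174580) = ((I*√13205403906)/453 - 273519)*(-174580) = (I*√13205403906/453 - 273519)*(-174580) = (-273519 + I*√13205403906/453)*(-174580) = 47750947020 - 174580*I*√13205403906/453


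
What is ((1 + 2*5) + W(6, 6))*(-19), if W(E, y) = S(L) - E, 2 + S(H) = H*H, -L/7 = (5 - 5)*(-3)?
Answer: -57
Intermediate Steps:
L = 0 (L = -7*(5 - 5)*(-3) = -0*(-3) = -7*0 = 0)
S(H) = -2 + H² (S(H) = -2 + H*H = -2 + H²)
W(E, y) = -2 - E (W(E, y) = (-2 + 0²) - E = (-2 + 0) - E = -2 - E)
((1 + 2*5) + W(6, 6))*(-19) = ((1 + 2*5) + (-2 - 1*6))*(-19) = ((1 + 10) + (-2 - 6))*(-19) = (11 - 8)*(-19) = 3*(-19) = -57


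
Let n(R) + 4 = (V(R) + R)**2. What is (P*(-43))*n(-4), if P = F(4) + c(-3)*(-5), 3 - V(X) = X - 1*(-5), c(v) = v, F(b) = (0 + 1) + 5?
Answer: 0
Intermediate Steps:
F(b) = 6 (F(b) = 1 + 5 = 6)
V(X) = -2 - X (V(X) = 3 - (X - 1*(-5)) = 3 - (X + 5) = 3 - (5 + X) = 3 + (-5 - X) = -2 - X)
n(R) = 0 (n(R) = -4 + ((-2 - R) + R)**2 = -4 + (-2)**2 = -4 + 4 = 0)
P = 21 (P = 6 - 3*(-5) = 6 + 15 = 21)
(P*(-43))*n(-4) = (21*(-43))*0 = -903*0 = 0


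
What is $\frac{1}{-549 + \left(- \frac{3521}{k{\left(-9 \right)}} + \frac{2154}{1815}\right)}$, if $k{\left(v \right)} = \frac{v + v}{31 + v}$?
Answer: $\frac{5445}{20449412} \approx 0.00026627$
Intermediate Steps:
$k{\left(v \right)} = \frac{2 v}{31 + v}$
$\frac{1}{-549 + \left(- \frac{3521}{k{\left(-9 \right)}} + \frac{2154}{1815}\right)} = \frac{1}{-549 + \left(- \frac{3521}{2 \left(-9\right) \frac{1}{31 - 9}} + \frac{2154}{1815}\right)} = \frac{1}{-549 - \left(- \frac{718}{605} + \frac{3521}{2 \left(-9\right) \frac{1}{22}}\right)} = \frac{1}{-549 - \left(- \frac{718}{605} + \frac{3521}{- \frac{9}{11}}\right)} = \frac{1}{-549 + \left(\left(-3521\right) \left(- \frac{11}{9}\right) + \frac{718}{605}\right)} = \frac{1}{-549 + \left(\frac{38731}{9} + \frac{718}{605}\right)} = \frac{1}{-549 + \frac{23438717}{5445}} = \frac{1}{\frac{20449412}{5445}} = \frac{5445}{20449412}$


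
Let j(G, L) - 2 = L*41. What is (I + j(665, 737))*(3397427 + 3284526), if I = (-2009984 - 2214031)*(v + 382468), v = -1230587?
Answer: 23937878844314551812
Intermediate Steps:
I = 3582467377785 (I = (-2009984 - 2214031)*(-1230587 + 382468) = -4224015*(-848119) = 3582467377785)
j(G, L) = 2 + 41*L (j(G, L) = 2 + L*41 = 2 + 41*L)
(I + j(665, 737))*(3397427 + 3284526) = (3582467377785 + (2 + 41*737))*(3397427 + 3284526) = (3582467377785 + (2 + 30217))*6681953 = (3582467377785 + 30219)*6681953 = 3582467408004*6681953 = 23937878844314551812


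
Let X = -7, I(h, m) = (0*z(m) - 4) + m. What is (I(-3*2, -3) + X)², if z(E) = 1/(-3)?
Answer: 196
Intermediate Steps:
z(E) = -⅓
I(h, m) = -4 + m (I(h, m) = (0*(-⅓) - 4) + m = (0 - 4) + m = -4 + m)
(I(-3*2, -3) + X)² = ((-4 - 3) - 7)² = (-7 - 7)² = (-14)² = 196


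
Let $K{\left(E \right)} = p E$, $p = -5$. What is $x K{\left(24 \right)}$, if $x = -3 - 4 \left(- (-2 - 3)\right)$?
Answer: $2760$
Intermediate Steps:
$K{\left(E \right)} = - 5 E$
$x = -23$ ($x = -3 - 4 \left(\left(-1\right) \left(-5\right)\right) = -3 - 20 = -23$)
$x K{\left(24 \right)} = - 23 \left(\left(-5\right) 24\right) = \left(-23\right) \left(-120\right) = 2760$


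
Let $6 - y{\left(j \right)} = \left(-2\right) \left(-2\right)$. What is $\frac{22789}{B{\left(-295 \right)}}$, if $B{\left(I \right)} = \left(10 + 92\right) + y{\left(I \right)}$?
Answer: $\frac{1753}{8} \approx 219.13$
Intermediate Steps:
$y{\left(j \right)} = 2$ ($y{\left(j \right)} = 6 - \left(-2\right) \left(-2\right) = 6 - 4 = 2$)
$B{\left(I \right)} = 104$ ($B{\left(I \right)} = \left(10 + 92\right) + 2 = 102 + 2 = 104$)
$\frac{22789}{B{\left(-295 \right)}} = \frac{22789}{104} = 22789 \cdot \frac{1}{104} = \frac{1753}{8}$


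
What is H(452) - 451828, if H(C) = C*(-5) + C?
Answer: -453636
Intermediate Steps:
H(C) = -4*C (H(C) = -5*C + C = -4*C)
H(452) - 451828 = -4*452 - 451828 = -1808 - 451828 = -453636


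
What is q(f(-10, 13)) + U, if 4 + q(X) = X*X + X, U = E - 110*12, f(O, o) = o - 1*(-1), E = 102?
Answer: -1012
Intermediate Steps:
f(O, o) = 1 + o (f(O, o) = o + 1 = 1 + o)
U = -1218 (U = 102 - 110*12 = 102 - 1320 = -1218)
q(X) = -4 + X + X**2 (q(X) = -4 + (X*X + X) = -4 + (X**2 + X) = -4 + (X + X**2) = -4 + X + X**2)
q(f(-10, 13)) + U = (-4 + (1 + 13) + (1 + 13)**2) - 1218 = (-4 + 14 + 14**2) - 1218 = (-4 + 14 + 196) - 1218 = 206 - 1218 = -1012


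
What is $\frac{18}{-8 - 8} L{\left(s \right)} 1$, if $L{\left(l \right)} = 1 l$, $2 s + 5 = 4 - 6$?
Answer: $\frac{63}{16} \approx 3.9375$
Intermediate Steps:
$s = - \frac{7}{2}$ ($s = - \frac{5}{2} + \frac{4 - 6}{2} = - \frac{5}{2} + \frac{1}{2} \left(-2\right) = - \frac{5}{2} - 1 = - \frac{7}{2} \approx -3.5$)
$L{\left(l \right)} = l$
$\frac{18}{-8 - 8} L{\left(s \right)} 1 = \frac{18}{-8 - 8} \left(- \frac{7}{2}\right) 1 = \frac{18}{-16} \left(- \frac{7}{2}\right) 1 = 18 \left(- \frac{1}{16}\right) \left(- \frac{7}{2}\right) 1 = \left(- \frac{9}{8}\right) \left(- \frac{7}{2}\right) 1 = \frac{63}{16} \cdot 1 = \frac{63}{16}$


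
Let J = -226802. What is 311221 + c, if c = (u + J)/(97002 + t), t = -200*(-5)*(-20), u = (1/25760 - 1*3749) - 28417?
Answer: 617322441010241/1983571520 ≈ 3.1122e+5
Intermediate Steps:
u = -828596159/25760 (u = (1/25760 - 3749) - 28417 = -96574239/25760 - 28417 = -828596159/25760 ≈ -32166.)
t = -20000 (t = -50*(-20)*(-20) = 1000*(-20) = -20000)
c = -6671015679/1983571520 (c = (-828596159/25760 - 226802)/(97002 - 20000) = -6671015679/25760/77002 = -6671015679/25760*1/77002 = -6671015679/1983571520 ≈ -3.3631)
311221 + c = 311221 - 6671015679/1983571520 = 617322441010241/1983571520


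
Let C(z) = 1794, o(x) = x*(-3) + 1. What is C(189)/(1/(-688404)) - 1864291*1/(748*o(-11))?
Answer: -2855312715593/2312 ≈ -1.2350e+9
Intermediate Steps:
o(x) = 1 - 3*x (o(x) = -3*x + 1 = 1 - 3*x)
C(189)/(1/(-688404)) - 1864291*1/(748*o(-11)) = 1794/(1/(-688404)) - 1864291*1/(748*(1 - 3*(-11))) = 1794/(-1/688404) - 1864291*1/(748*(1 + 33)) = 1794*(-688404) - 1864291/(748*34) = -1234996776 - 1864291/25432 = -1234996776 - 1864291*1/25432 = -1234996776 - 169481/2312 = -2855312715593/2312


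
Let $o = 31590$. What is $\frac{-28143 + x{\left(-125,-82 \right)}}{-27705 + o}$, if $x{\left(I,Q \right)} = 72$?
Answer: $- \frac{9357}{1295} \approx -7.2255$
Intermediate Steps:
$\frac{-28143 + x{\left(-125,-82 \right)}}{-27705 + o} = \frac{-28143 + 72}{-27705 + 31590} = - \frac{28071}{3885} = \left(-28071\right) \frac{1}{3885} = - \frac{9357}{1295}$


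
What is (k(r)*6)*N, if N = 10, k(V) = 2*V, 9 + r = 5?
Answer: -480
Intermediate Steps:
r = -4 (r = -9 + 5 = -4)
(k(r)*6)*N = ((2*(-4))*6)*10 = -8*6*10 = -48*10 = -480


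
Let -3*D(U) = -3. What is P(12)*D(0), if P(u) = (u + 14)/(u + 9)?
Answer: 26/21 ≈ 1.2381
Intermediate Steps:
D(U) = 1 (D(U) = -⅓*(-3) = 1)
P(u) = (14 + u)/(9 + u)
P(12)*D(0) = ((14 + 12)/(9 + 12))*1 = (26/21)*1 = 26/21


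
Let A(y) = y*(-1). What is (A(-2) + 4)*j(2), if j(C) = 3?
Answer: 18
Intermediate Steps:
A(y) = -y
(A(-2) + 4)*j(2) = (-1*(-2) + 4)*3 = (2 + 4)*3 = 6*3 = 18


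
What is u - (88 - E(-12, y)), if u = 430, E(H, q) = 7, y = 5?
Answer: 349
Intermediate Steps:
u - (88 - E(-12, y)) = 430 - (88 - 1*7) = 430 - (88 - 7) = 430 - 1*81 = 430 - 81 = 349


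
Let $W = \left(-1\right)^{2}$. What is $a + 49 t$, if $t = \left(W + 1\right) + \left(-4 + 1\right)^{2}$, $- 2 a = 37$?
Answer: $\frac{1041}{2} \approx 520.5$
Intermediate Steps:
$W = 1$
$a = - \frac{37}{2}$ ($a = \left(- \frac{1}{2}\right) 37 = - \frac{37}{2} \approx -18.5$)
$t = 11$ ($t = \left(1 + 1\right) + \left(-4 + 1\right)^{2} = 2 + \left(-3\right)^{2} = 2 + 9 = 11$)
$a + 49 t = - \frac{37}{2} + 49 \cdot 11 = - \frac{37}{2} + 539 = \frac{1041}{2}$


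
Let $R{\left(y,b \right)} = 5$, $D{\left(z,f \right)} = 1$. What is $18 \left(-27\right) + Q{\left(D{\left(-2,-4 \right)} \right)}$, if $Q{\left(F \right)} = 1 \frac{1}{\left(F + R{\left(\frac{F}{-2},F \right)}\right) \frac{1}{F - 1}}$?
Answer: $-486$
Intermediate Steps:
$Q{\left(F \right)} = \frac{-1 + F}{5 + F}$ ($Q{\left(F \right)} = 1 \frac{1}{\left(F + 5\right) \frac{1}{F - 1}} = 1 \frac{1}{\left(5 + F\right) \frac{1}{-1 + F}} = 1 \frac{1}{\frac{1}{-1 + F} \left(5 + F\right)} = 1 \frac{-1 + F}{5 + F} = \frac{-1 + F}{5 + F}$)
$18 \left(-27\right) + Q{\left(D{\left(-2,-4 \right)} \right)} = 18 \left(-27\right) + \frac{-1 + 1}{5 + 1} = -486 + \frac{1}{6} \cdot 0 = -486 + 0 = -486$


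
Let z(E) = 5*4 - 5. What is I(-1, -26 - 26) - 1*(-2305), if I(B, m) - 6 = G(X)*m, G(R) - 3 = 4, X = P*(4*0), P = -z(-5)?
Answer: 1947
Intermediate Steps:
z(E) = 15 (z(E) = 20 - 5 = 15)
P = -15 (P = -1*15 = -15)
X = 0 (X = -60*0 = -15*0 = 0)
G(R) = 7 (G(R) = 3 + 4 = 7)
I(B, m) = 6 + 7*m
I(-1, -26 - 26) - 1*(-2305) = (6 + 7*(-26 - 26)) - 1*(-2305) = (6 + 7*(-52)) + 2305 = (6 - 364) + 2305 = -358 + 2305 = 1947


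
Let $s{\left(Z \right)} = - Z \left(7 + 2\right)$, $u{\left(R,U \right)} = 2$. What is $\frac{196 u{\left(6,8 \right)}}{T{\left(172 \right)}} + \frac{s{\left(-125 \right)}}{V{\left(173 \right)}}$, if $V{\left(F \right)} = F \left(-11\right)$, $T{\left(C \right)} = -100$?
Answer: $- \frac{214619}{47575} \approx -4.5112$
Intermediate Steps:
$s{\left(Z \right)} = - 9 Z$ ($s{\left(Z \right)} = - Z 9 = - 9 Z$)
$V{\left(F \right)} = - 11 F$
$\frac{196 u{\left(6,8 \right)}}{T{\left(172 \right)}} + \frac{s{\left(-125 \right)}}{V{\left(173 \right)}} = \frac{196 \cdot 2}{-100} + \frac{\left(-9\right) \left(-125\right)}{\left(-11\right) 173} = 392 \left(- \frac{1}{100}\right) + \frac{1125}{-1903} = - \frac{98}{25} + 1125 \left(- \frac{1}{1903}\right) = - \frac{98}{25} - \frac{1125}{1903} = - \frac{214619}{47575}$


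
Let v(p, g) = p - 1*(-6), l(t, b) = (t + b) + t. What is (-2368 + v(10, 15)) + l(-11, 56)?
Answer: -2318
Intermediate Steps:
l(t, b) = b + 2*t (l(t, b) = (b + t) + t = b + 2*t)
v(p, g) = 6 + p (v(p, g) = p + 6 = 6 + p)
(-2368 + v(10, 15)) + l(-11, 56) = (-2368 + (6 + 10)) + (56 + 2*(-11)) = (-2368 + 16) + (56 - 22) = -2352 + 34 = -2318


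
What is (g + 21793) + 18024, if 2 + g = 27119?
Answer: 66934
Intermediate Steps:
g = 27117 (g = -2 + 27119 = 27117)
(g + 21793) + 18024 = (27117 + 21793) + 18024 = 48910 + 18024 = 66934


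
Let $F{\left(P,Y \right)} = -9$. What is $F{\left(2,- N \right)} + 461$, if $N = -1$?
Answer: $452$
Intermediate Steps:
$F{\left(2,- N \right)} + 461 = -9 + 461 = 452$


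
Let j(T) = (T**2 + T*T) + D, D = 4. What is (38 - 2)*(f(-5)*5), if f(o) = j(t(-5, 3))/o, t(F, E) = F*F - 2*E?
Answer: -26136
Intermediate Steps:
t(F, E) = F**2 - 2*E
j(T) = 4 + 2*T**2 (j(T) = (T**2 + T*T) + 4 = (T**2 + T**2) + 4 = 2*T**2 + 4 = 4 + 2*T**2)
f(o) = 726/o (f(o) = (4 + 2*((-5)**2 - 2*3)**2)/o = (4 + 2*(25 - 6)**2)/o = (4 + 2*19**2)/o = (4 + 2*361)/o = (4 + 722)/o = 726/o)
(38 - 2)*(f(-5)*5) = (38 - 2)*((726/(-5))*5) = 36*((726*(-1/5))*5) = 36*(-726/5*5) = 36*(-726) = -26136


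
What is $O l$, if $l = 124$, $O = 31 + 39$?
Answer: $8680$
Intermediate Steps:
$O = 70$
$O l = 70 \cdot 124 = 8680$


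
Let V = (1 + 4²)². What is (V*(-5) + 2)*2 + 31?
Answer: -2855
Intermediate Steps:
V = 289 (V = (1 + 16)² = 17² = 289)
(V*(-5) + 2)*2 + 31 = (289*(-5) + 2)*2 + 31 = (-1445 + 2)*2 + 31 = -1443*2 + 31 = -2886 + 31 = -2855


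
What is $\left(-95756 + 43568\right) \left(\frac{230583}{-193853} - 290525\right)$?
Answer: $\frac{2939195459416704}{193853} \approx 1.5162 \cdot 10^{10}$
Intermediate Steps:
$\left(-95756 + 43568\right) \left(\frac{230583}{-193853} - 290525\right) = - 52188 \left(230583 \left(- \frac{1}{193853}\right) - 290525\right) = - 52188 \left(- \frac{230583}{193853} - 290525\right) = \left(-52188\right) \left(- \frac{56319373408}{193853}\right) = \frac{2939195459416704}{193853}$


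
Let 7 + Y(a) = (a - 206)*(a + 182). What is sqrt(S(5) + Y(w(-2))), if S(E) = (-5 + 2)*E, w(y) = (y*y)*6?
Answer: I*sqrt(37514) ≈ 193.69*I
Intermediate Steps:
w(y) = 6*y**2 (w(y) = y**2*6 = 6*y**2)
Y(a) = -7 + (-206 + a)*(182 + a) (Y(a) = -7 + (a - 206)*(a + 182) = -7 + (-206 + a)*(182 + a))
S(E) = -3*E
sqrt(S(5) + Y(w(-2))) = sqrt(-3*5 + (-37499 + (6*(-2)**2)**2 - 144*(-2)**2)) = sqrt(-15 + (-37499 + (6*4)**2 - 144*4)) = sqrt(-15 + (-37499 + 24**2 - 24*24)) = sqrt(-15 + (-37499 + 576 - 576)) = sqrt(-15 - 37499) = sqrt(-37514) = I*sqrt(37514)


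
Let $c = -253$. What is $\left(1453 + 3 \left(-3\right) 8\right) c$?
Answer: $-349393$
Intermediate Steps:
$\left(1453 + 3 \left(-3\right) 8\right) c = \left(1453 + 3 \left(-3\right) 8\right) \left(-253\right) = \left(1453 - 72\right) \left(-253\right) = 1381 \left(-253\right) = -349393$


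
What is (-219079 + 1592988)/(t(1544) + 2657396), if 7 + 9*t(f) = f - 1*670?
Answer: 4121727/7972477 ≈ 0.51699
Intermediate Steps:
t(f) = -677/9 + f/9 (t(f) = -7/9 + (f - 1*670)/9 = -7/9 + (f - 670)/9 = -7/9 + (-670 + f)/9 = -7/9 + (-670/9 + f/9) = -677/9 + f/9)
(-219079 + 1592988)/(t(1544) + 2657396) = (-219079 + 1592988)/((-677/9 + (1/9)*1544) + 2657396) = 1373909/((-677/9 + 1544/9) + 2657396) = 1373909/(289/3 + 2657396) = 1373909/(7972477/3) = 1373909*(3/7972477) = 4121727/7972477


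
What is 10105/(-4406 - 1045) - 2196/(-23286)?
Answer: -37222439/21155331 ≈ -1.7595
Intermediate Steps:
10105/(-4406 - 1045) - 2196/(-23286) = 10105/(-5451) - 2196*(-1/23286) = 10105*(-1/5451) + 366/3881 = -10105/5451 + 366/3881 = -37222439/21155331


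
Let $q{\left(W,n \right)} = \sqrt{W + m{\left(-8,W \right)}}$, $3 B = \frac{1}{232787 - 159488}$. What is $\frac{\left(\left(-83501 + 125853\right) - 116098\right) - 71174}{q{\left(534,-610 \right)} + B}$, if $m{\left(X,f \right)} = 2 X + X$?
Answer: $\frac{31867473240}{24660892210589} - \frac{7007561763056280 \sqrt{510}}{24660892210589} \approx -6417.2$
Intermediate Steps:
$m{\left(X,f \right)} = 3 X$
$B = \frac{1}{219897}$ ($B = \frac{1}{3 \left(232787 - 159488\right)} = \frac{1}{3 \cdot 73299} = \frac{1}{3} \cdot \frac{1}{73299} = \frac{1}{219897} \approx 4.5476 \cdot 10^{-6}$)
$q{\left(W,n \right)} = \sqrt{-24 + W}$ ($q{\left(W,n \right)} = \sqrt{W + 3 \left(-8\right)} = \sqrt{W - 24} = \sqrt{-24 + W}$)
$\frac{\left(\left(-83501 + 125853\right) - 116098\right) - 71174}{q{\left(534,-610 \right)} + B} = \frac{\left(\left(-83501 + 125853\right) - 116098\right) - 71174}{\sqrt{-24 + 534} + \frac{1}{219897}} = \frac{\left(42352 - 116098\right) - 71174}{\sqrt{510} + \frac{1}{219897}} = \frac{-73746 - 71174}{\frac{1}{219897} + \sqrt{510}} = - \frac{144920}{\frac{1}{219897} + \sqrt{510}}$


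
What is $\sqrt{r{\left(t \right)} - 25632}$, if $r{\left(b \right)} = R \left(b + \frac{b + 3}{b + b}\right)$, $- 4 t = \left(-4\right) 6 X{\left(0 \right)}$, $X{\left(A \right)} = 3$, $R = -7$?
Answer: $\frac{i \sqrt{927435}}{6} \approx 160.51 i$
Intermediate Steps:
$t = 18$ ($t = - \frac{\left(-4\right) 6 \cdot 3}{4} = - \frac{\left(-24\right) 3}{4} = \left(- \frac{1}{4}\right) \left(-72\right) = 18$)
$r{\left(b \right)} = - 7 b - \frac{7 \left(3 + b\right)}{2 b}$ ($r{\left(b \right)} = - 7 \left(b + \frac{b + 3}{b + b}\right) = - 7 \left(b + \frac{3 + b}{2 b}\right) = - 7 b - \frac{7 \left(3 + b\right)}{2 b}$)
$\sqrt{r{\left(t \right)} - 25632} = \sqrt{\left(- \frac{7}{2} - 126 - \frac{21}{2 \cdot 18}\right) - 25632} = \sqrt{\left(- \frac{7}{2} - 126 - \frac{7}{12}\right) - 25632} = \sqrt{- \frac{1561}{12} - 25632} = \sqrt{- \frac{309145}{12}} = \frac{i \sqrt{927435}}{6}$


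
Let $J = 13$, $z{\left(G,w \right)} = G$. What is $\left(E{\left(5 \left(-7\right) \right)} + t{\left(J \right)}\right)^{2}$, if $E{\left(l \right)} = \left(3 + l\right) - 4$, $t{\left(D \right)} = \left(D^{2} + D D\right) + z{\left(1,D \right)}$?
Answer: $91809$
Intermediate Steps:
$t{\left(D \right)} = 1 + 2 D^{2}$ ($t{\left(D \right)} = \left(D^{2} + D D\right) + 1 = \left(D^{2} + D^{2}\right) + 1 = 2 D^{2} + 1 = 1 + 2 D^{2}$)
$E{\left(l \right)} = -1 + l$
$\left(E{\left(5 \left(-7\right) \right)} + t{\left(J \right)}\right)^{2} = \left(\left(-1 + 5 \left(-7\right)\right) + \left(1 + 2 \cdot 13^{2}\right)\right)^{2} = \left(\left(-1 - 35\right) + \left(1 + 2 \cdot 169\right)\right)^{2} = \left(-36 + \left(1 + 338\right)\right)^{2} = \left(-36 + 339\right)^{2} = 303^{2} = 91809$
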